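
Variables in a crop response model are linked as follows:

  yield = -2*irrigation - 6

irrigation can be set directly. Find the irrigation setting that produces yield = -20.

irrigation = 7

Solve -2*irrigation - 6 = -20: irrigation = (-20 + 6) / -2 = 7.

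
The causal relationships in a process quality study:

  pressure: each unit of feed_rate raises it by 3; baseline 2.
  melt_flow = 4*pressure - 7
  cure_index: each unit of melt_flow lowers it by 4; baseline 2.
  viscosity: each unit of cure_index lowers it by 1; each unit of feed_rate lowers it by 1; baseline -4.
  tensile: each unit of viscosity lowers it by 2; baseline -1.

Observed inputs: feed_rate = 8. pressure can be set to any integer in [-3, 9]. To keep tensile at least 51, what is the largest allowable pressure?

Intervening on pressure fixes its value directly, overriding its dependence on feed_rate.
Substituting into the cure_index equation gives cure_index = -16*pressure + 30.
viscosity becomes 16*pressure - 42.
Substituting into the tensile equation gives tensile = -32*pressure + 83.
Require -32*pressure + 83 ≥ 51, so pressure ≤ 1.
The largest integer in [-3, 9] satisfying this is 1.

pressure = 1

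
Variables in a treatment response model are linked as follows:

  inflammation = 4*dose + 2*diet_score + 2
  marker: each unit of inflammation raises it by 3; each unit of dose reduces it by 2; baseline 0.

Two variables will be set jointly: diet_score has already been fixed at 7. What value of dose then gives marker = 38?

With diet_score held at 7:
Substituting into the inflammation equation gives inflammation = 4*dose + 16.
marker becomes 10*dose + 48.
Solve 10*dose + 48 = 38: dose = (38 - 48) / 10 = -1.

dose = -1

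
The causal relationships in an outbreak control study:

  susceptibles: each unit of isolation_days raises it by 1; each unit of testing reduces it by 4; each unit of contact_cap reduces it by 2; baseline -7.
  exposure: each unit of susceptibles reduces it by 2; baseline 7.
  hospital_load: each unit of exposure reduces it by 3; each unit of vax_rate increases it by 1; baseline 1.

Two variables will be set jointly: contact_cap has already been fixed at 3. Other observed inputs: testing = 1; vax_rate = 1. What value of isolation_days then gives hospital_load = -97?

isolation_days = 4

With contact_cap held at 3:
Substituting into the susceptibles equation gives susceptibles = isolation_days - 17.
Substituting into the exposure equation gives exposure = -2*isolation_days + 41.
Substituting into the hospital_load equation gives hospital_load = 6*isolation_days - 121.
Solve 6*isolation_days - 121 = -97: isolation_days = (-97 + 121) / 6 = 4.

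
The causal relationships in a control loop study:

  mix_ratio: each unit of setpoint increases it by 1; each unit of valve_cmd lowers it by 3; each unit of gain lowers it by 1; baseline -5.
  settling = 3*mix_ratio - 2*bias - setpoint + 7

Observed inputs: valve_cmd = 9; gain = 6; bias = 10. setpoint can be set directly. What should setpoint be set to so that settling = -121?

setpoint = 3

Substituting into the mix_ratio equation gives mix_ratio = setpoint - 38.
So settling = 2*setpoint - 127.
Solve 2*setpoint - 127 = -121: setpoint = (-121 + 127) / 2 = 3.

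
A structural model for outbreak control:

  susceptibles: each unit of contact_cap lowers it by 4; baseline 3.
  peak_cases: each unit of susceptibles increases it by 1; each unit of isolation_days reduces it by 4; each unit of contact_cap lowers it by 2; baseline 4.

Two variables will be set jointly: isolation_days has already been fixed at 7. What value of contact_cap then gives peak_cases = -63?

With isolation_days held at 7:
Substituting into the peak_cases equation gives peak_cases = -6*contact_cap - 21.
Solve -6*contact_cap - 21 = -63: contact_cap = (-63 + 21) / -6 = 7.

contact_cap = 7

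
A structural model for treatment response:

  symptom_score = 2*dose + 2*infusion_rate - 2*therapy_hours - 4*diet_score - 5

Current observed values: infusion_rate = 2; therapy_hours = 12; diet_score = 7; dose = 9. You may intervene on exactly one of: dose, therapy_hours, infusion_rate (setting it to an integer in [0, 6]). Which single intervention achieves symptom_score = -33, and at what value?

Intervening on dose: symptom_score = 2*dose - 53. Reaching -33 requires dose = 10, outside [0, 6].
Intervening on therapy_hours: symptom_score = -2*therapy_hours - 11. Reaching -33 requires therapy_hours = 11, outside [0, 6].
Intervening on infusion_rate: with other inputs at their observed values, symptom_score = 2*infusion_rate - 39. Solving for -33 gives infusion_rate = 3, within [0, 6].

set infusion_rate = 3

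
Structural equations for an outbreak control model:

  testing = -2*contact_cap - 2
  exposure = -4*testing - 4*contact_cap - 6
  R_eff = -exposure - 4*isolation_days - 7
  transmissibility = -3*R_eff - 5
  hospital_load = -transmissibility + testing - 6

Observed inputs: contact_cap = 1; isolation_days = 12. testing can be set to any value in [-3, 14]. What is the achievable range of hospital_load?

Intervening on testing fixes its value directly, overriding its dependence on contact_cap.
Substituting into the exposure equation gives exposure = -4*testing - 10.
Substituting into the R_eff equation gives R_eff = 4*testing - 45.
transmissibility becomes -12*testing + 130.
This gives hospital_load = 13*testing - 136.
Linear in testing, so extremes are at the endpoints: testing = -3 gives hospital_load = -175; testing = 14 gives hospital_load = 46.

-175 to 46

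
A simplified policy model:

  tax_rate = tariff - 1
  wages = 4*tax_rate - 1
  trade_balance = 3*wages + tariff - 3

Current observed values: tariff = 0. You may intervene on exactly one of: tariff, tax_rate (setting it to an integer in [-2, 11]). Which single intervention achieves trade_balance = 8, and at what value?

set tariff = 2

Intervening on tariff: with other inputs at their observed values, trade_balance = 13*tariff - 18. Solving for 8 gives tariff = 2, within [-2, 11].
Intervening on tax_rate: trade_balance = 12*tax_rate - 6. Reaching 8 requires tax_rate = 7/6, not an integer.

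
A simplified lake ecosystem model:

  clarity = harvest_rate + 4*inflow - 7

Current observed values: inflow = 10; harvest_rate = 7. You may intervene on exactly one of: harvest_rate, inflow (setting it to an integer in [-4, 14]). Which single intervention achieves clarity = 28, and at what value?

set inflow = 7

Intervening on harvest_rate: clarity = harvest_rate + 33. Reaching 28 requires harvest_rate = -5, outside [-4, 14].
Intervening on inflow: with other inputs at their observed values, clarity = 4*inflow. Solving for 28 gives inflow = 7, within [-4, 14].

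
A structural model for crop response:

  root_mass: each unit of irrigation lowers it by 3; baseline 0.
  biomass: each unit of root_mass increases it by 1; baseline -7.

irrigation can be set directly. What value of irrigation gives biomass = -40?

irrigation = 11

Substituting into the biomass equation gives biomass = -3*irrigation - 7.
Solve -3*irrigation - 7 = -40: irrigation = (-40 + 7) / -3 = 11.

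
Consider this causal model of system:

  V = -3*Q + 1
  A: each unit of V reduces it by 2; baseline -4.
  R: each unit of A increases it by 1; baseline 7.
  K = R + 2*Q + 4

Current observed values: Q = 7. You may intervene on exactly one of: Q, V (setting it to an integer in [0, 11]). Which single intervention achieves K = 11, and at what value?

set V = 5

Intervening on Q: K = 8*Q + 5. Reaching 11 requires Q = 3/4, not an integer.
Intervening on V: with other inputs at their observed values, K = -2*V + 21. Solving for 11 gives V = 5, within [0, 11].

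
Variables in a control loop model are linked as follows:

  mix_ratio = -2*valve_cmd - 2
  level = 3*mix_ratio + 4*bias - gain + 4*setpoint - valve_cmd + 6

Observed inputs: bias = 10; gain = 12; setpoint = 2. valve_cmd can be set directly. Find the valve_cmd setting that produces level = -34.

Substituting into the level equation gives level = -7*valve_cmd + 36.
Solve -7*valve_cmd + 36 = -34: valve_cmd = (-34 - 36) / -7 = 10.

valve_cmd = 10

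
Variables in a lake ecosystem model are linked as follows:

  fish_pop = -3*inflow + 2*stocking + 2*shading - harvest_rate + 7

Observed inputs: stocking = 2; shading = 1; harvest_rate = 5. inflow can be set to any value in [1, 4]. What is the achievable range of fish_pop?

-4 to 5

Substituting into the fish_pop equation gives fish_pop = -3*inflow + 8.
Linear in inflow, so extremes are at the endpoints: inflow = 1 gives fish_pop = 5; inflow = 4 gives fish_pop = -4.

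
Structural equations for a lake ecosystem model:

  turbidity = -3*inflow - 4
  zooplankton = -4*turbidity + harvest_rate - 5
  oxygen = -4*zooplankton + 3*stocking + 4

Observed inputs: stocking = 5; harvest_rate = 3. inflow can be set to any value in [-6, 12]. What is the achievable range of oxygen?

-613 to 251

Substituting into the zooplankton equation gives zooplankton = 12*inflow + 14.
This gives oxygen = -48*inflow - 37.
Linear in inflow, so extremes are at the endpoints: inflow = -6 gives oxygen = 251; inflow = 12 gives oxygen = -613.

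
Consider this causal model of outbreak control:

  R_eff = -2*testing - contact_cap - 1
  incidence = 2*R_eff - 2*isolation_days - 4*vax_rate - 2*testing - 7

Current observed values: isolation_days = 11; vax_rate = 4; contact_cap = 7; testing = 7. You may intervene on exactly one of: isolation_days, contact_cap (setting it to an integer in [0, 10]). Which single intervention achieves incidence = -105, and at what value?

Intervening on isolation_days: incidence = -2*isolation_days - 81. Reaching -105 requires isolation_days = 12, outside [0, 10].
Intervening on contact_cap: with other inputs at their observed values, incidence = -2*contact_cap - 89. Solving for -105 gives contact_cap = 8, within [0, 10].

set contact_cap = 8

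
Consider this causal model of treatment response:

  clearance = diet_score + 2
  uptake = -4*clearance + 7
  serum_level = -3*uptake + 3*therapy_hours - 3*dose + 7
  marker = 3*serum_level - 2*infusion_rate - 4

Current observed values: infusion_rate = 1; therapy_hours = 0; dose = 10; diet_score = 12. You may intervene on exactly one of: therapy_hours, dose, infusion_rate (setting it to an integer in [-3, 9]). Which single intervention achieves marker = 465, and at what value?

Intervening on therapy_hours: marker = 9*therapy_hours + 366. Reaching 465 requires therapy_hours = 11, outside [-3, 9].
Intervening on dose: with other inputs at their observed values, marker = -9*dose + 456. Solving for 465 gives dose = -1, within [-3, 9].
Intervening on infusion_rate: marker = -2*infusion_rate + 368. Reaching 465 requires infusion_rate = -97/2, not an integer.

set dose = -1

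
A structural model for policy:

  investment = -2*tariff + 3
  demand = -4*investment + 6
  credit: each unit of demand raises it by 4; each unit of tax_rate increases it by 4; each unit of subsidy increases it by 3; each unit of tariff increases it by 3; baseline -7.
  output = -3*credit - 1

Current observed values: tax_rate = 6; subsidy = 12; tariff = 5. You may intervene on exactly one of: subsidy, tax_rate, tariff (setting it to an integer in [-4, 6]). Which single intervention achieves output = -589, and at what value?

Intervening on subsidy: output = -9*subsidy - 505. Reaching -589 requires subsidy = 28/3, not an integer.
Intervening on tax_rate: with other inputs at their observed values, output = -12*tax_rate - 541. Solving for -589 gives tax_rate = 4, within [-4, 6].
Intervening on tariff: output = -105*tariff - 88. Reaching -589 requires tariff = 167/35, not an integer.

set tax_rate = 4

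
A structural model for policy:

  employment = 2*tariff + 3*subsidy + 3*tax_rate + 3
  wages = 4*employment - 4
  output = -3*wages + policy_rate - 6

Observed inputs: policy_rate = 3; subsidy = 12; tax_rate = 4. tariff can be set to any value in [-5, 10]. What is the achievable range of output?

-843 to -483

Substituting into the employment equation gives employment = 2*tariff + 51.
wages becomes 8*tariff + 200.
Substituting into the output equation gives output = -24*tariff - 603.
Linear in tariff, so extremes are at the endpoints: tariff = -5 gives output = -483; tariff = 10 gives output = -843.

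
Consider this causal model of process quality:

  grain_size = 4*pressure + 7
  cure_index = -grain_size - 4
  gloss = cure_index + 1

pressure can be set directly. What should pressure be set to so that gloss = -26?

pressure = 4

Substituting into the cure_index equation gives cure_index = -4*pressure - 11.
Substituting into the gloss equation gives gloss = -4*pressure - 10.
Solve -4*pressure - 10 = -26: pressure = (-26 + 10) / -4 = 4.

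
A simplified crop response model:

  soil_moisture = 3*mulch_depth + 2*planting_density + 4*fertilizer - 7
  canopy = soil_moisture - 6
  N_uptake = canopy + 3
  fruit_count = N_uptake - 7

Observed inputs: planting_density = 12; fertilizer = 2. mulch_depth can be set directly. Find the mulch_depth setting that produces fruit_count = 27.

Substituting into the soil_moisture equation gives soil_moisture = 3*mulch_depth + 25.
Substituting into the canopy equation gives canopy = 3*mulch_depth + 19.
This gives N_uptake = 3*mulch_depth + 22.
fruit_count becomes 3*mulch_depth + 15.
Solve 3*mulch_depth + 15 = 27: mulch_depth = (27 - 15) / 3 = 4.

mulch_depth = 4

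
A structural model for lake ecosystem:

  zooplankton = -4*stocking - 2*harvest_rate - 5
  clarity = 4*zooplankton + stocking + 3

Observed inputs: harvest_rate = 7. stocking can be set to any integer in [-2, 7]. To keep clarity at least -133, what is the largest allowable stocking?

stocking = 4

Substituting into the zooplankton equation gives zooplankton = -4*stocking - 19.
So clarity = -15*stocking - 73.
Require -15*stocking - 73 ≥ -133, so stocking ≤ 4.
The largest integer in [-2, 7] satisfying this is 4.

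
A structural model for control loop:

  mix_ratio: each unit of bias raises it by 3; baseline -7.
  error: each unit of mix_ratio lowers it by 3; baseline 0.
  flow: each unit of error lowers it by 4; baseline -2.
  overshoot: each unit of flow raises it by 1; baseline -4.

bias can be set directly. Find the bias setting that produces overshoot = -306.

Substituting into the error equation gives error = -9*bias + 21.
flow becomes 36*bias - 86.
This gives overshoot = 36*bias - 90.
Solve 36*bias - 90 = -306: bias = (-306 + 90) / 36 = -6.

bias = -6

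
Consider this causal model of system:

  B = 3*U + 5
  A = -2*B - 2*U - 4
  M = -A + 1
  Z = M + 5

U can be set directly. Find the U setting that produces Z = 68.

U = 6

Substituting into the A equation gives A = -8*U - 14.
So M = 8*U + 15.
Substituting into the Z equation gives Z = 8*U + 20.
Solve 8*U + 20 = 68: U = (68 - 20) / 8 = 6.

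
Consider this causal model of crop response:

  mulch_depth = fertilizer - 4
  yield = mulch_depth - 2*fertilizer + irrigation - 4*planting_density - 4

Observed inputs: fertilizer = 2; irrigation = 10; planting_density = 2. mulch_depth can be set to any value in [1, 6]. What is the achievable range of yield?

-5 to 0

Intervening on mulch_depth fixes its value directly, overriding its dependence on fertilizer.
Substituting into the yield equation gives yield = mulch_depth - 6.
Linear in mulch_depth, so extremes are at the endpoints: mulch_depth = 1 gives yield = -5; mulch_depth = 6 gives yield = 0.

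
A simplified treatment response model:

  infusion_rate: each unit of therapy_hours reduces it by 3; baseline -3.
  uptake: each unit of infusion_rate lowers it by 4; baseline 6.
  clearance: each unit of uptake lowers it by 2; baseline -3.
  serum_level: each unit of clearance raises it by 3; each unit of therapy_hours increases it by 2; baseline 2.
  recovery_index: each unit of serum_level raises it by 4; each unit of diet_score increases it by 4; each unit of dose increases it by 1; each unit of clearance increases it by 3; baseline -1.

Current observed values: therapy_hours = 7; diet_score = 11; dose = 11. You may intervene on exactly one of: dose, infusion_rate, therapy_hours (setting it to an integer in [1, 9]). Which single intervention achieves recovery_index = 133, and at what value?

Intervening on dose: recovery_index = dose - 2998. Reaching 133 requires dose = 3131, outside [1, 9].
Intervening on infusion_rate: with other inputs at their observed values, recovery_index = 120*infusion_rate - 107. Solving for 133 gives infusion_rate = 2, within [1, 9].
Intervening on therapy_hours: recovery_index = -352*therapy_hours - 523. Reaching 133 requires therapy_hours = -41/22, not an integer.

set infusion_rate = 2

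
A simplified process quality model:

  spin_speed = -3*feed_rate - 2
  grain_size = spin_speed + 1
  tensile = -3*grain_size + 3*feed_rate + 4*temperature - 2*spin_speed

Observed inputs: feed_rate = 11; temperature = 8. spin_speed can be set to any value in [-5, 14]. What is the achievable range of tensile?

Intervening on spin_speed fixes its value directly, overriding its dependence on feed_rate.
Substituting into the tensile equation gives tensile = -5*spin_speed + 62.
Linear in spin_speed, so extremes are at the endpoints: spin_speed = -5 gives tensile = 87; spin_speed = 14 gives tensile = -8.

-8 to 87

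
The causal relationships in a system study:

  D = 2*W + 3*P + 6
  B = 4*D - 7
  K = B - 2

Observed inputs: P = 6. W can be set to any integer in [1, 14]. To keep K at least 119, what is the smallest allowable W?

W = 4

Substituting into the D equation gives D = 2*W + 24.
Substituting into the B equation gives B = 8*W + 89.
K becomes 8*W + 87.
Require 8*W + 87 ≥ 119, so W ≥ 4.
The smallest integer in [1, 14] satisfying this is 4.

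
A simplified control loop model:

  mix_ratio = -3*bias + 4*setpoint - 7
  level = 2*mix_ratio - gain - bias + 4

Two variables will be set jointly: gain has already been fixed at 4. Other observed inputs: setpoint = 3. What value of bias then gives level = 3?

bias = 1

With gain held at 4:
Substituting into the mix_ratio equation gives mix_ratio = -3*bias + 5.
So level = -7*bias + 10.
Solve -7*bias + 10 = 3: bias = (3 - 10) / -7 = 1.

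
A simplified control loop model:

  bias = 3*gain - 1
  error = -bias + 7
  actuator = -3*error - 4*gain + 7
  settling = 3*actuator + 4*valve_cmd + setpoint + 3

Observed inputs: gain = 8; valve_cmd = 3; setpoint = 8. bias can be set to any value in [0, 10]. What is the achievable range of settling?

Intervening on bias fixes its value directly, overriding its dependence on gain.
Substituting into the actuator equation gives actuator = 3*bias - 46.
Substituting into the settling equation gives settling = 9*bias - 115.
Linear in bias, so extremes are at the endpoints: bias = 0 gives settling = -115; bias = 10 gives settling = -25.

-115 to -25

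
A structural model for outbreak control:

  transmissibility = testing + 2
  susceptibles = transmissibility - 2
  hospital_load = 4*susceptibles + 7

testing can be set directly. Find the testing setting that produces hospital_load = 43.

Substituting into the susceptibles equation gives susceptibles = testing.
Substituting into the hospital_load equation gives hospital_load = 4*testing + 7.
Solve 4*testing + 7 = 43: testing = (43 - 7) / 4 = 9.

testing = 9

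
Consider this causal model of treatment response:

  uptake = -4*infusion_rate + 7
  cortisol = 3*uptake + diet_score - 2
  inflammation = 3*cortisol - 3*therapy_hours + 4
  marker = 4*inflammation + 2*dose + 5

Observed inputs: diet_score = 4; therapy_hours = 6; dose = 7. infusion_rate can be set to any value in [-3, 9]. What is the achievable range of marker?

-1057 to 671

Substituting into the cortisol equation gives cortisol = -12*infusion_rate + 23.
This gives inflammation = -36*infusion_rate + 55.
This gives marker = -144*infusion_rate + 239.
Linear in infusion_rate, so extremes are at the endpoints: infusion_rate = -3 gives marker = 671; infusion_rate = 9 gives marker = -1057.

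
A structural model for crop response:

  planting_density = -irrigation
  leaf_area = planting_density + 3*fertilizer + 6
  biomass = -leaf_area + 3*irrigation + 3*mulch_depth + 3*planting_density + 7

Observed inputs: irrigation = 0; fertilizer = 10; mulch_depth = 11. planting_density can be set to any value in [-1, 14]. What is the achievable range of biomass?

Intervening on planting_density fixes its value directly, overriding its dependence on irrigation.
Substituting into the leaf_area equation gives leaf_area = planting_density + 36.
Substituting into the biomass equation gives biomass = 2*planting_density + 4.
Linear in planting_density, so extremes are at the endpoints: planting_density = -1 gives biomass = 2; planting_density = 14 gives biomass = 32.

2 to 32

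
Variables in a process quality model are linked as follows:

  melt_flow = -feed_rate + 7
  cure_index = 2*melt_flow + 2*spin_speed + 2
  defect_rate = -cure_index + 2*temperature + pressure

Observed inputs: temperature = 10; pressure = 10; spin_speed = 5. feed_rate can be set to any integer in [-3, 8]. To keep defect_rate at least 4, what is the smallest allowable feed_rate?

Substituting into the cure_index equation gives cure_index = -2*feed_rate + 26.
Substituting into the defect_rate equation gives defect_rate = 2*feed_rate + 4.
Require 2*feed_rate + 4 ≥ 4, so feed_rate ≥ 0.
The smallest integer in [-3, 8] satisfying this is 0.

feed_rate = 0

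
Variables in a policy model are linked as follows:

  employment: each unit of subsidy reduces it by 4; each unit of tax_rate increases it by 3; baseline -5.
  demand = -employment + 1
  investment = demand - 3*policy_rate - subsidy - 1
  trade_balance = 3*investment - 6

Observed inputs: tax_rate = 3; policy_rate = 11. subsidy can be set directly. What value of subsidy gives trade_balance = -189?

subsidy = -8

Substituting into the employment equation gives employment = -4*subsidy + 4.
Substituting into the demand equation gives demand = 4*subsidy - 3.
Substituting into the investment equation gives investment = 3*subsidy - 37.
So trade_balance = 9*subsidy - 117.
Solve 9*subsidy - 117 = -189: subsidy = (-189 + 117) / 9 = -8.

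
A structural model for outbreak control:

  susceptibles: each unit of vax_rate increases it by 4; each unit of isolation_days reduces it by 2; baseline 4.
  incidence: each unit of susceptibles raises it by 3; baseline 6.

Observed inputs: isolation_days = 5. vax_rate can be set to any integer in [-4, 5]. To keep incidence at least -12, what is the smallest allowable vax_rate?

vax_rate = 0

Substituting into the susceptibles equation gives susceptibles = 4*vax_rate - 6.
So incidence = 12*vax_rate - 12.
Require 12*vax_rate - 12 ≥ -12, so vax_rate ≥ 0.
The smallest integer in [-4, 5] satisfying this is 0.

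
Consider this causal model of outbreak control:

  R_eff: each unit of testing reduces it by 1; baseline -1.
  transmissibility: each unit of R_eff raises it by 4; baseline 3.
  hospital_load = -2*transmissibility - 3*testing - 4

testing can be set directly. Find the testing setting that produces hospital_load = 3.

testing = 1

Substituting into the transmissibility equation gives transmissibility = -4*testing - 1.
hospital_load becomes 5*testing - 2.
Solve 5*testing - 2 = 3: testing = (3 + 2) / 5 = 1.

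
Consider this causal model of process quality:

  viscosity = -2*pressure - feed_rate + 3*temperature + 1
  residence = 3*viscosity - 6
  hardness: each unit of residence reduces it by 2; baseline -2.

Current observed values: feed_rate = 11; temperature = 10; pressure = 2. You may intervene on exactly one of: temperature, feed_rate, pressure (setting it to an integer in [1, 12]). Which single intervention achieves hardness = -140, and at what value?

set feed_rate = 2

Intervening on temperature: hardness = -18*temperature + 94. Reaching -140 requires temperature = 13, outside [1, 12].
Intervening on feed_rate: with other inputs at their observed values, hardness = 6*feed_rate - 152. Solving for -140 gives feed_rate = 2, within [1, 12].
Intervening on pressure: hardness = 12*pressure - 110. Reaching -140 requires pressure = -5/2, not an integer.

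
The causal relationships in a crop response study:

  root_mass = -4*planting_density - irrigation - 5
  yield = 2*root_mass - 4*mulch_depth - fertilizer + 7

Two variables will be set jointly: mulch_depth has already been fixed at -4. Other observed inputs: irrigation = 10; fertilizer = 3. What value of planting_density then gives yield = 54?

With mulch_depth held at -4:
Substituting into the root_mass equation gives root_mass = -4*planting_density - 15.
Substituting into the yield equation gives yield = -8*planting_density - 10.
Solve -8*planting_density - 10 = 54: planting_density = (54 + 10) / -8 = -8.

planting_density = -8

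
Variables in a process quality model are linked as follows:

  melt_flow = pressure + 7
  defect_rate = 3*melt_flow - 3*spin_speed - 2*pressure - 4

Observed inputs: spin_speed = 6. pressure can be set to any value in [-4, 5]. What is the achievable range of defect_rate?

-5 to 4

Substituting into the defect_rate equation gives defect_rate = pressure - 1.
Linear in pressure, so extremes are at the endpoints: pressure = -4 gives defect_rate = -5; pressure = 5 gives defect_rate = 4.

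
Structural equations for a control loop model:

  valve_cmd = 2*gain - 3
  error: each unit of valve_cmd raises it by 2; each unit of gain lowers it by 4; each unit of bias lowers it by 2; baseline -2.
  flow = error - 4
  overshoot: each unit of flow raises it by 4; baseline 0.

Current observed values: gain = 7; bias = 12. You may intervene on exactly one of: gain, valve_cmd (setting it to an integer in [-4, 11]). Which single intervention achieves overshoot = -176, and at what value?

Intervening on gain: the paths from gain to overshoot cancel (net effect zero), leaving overshoot = -144; -176 is unreachable this way.
Intervening on valve_cmd: with other inputs at their observed values, overshoot = 8*valve_cmd - 232. Solving for -176 gives valve_cmd = 7, within [-4, 11].

set valve_cmd = 7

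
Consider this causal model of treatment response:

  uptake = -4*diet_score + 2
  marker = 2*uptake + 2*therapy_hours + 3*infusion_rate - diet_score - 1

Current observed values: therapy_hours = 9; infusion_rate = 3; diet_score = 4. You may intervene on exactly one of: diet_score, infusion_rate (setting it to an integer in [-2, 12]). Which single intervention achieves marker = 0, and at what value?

set infusion_rate = 5

Intervening on diet_score: marker = -9*diet_score + 30. Reaching 0 requires diet_score = 10/3, not an integer.
Intervening on infusion_rate: with other inputs at their observed values, marker = 3*infusion_rate - 15. Solving for 0 gives infusion_rate = 5, within [-2, 12].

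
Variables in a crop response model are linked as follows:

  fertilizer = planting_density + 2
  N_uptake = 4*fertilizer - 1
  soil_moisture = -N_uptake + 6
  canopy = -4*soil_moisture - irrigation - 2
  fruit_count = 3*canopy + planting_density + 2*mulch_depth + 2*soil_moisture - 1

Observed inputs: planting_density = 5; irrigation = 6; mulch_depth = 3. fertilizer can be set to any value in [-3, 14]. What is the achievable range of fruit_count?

-204 to 476

Intervening on fertilizer fixes its value directly, overriding its dependence on planting_density.
Substituting into the soil_moisture equation gives soil_moisture = -4*fertilizer + 7.
canopy becomes 16*fertilizer - 36.
So fruit_count = 40*fertilizer - 84.
Linear in fertilizer, so extremes are at the endpoints: fertilizer = -3 gives fruit_count = -204; fertilizer = 14 gives fruit_count = 476.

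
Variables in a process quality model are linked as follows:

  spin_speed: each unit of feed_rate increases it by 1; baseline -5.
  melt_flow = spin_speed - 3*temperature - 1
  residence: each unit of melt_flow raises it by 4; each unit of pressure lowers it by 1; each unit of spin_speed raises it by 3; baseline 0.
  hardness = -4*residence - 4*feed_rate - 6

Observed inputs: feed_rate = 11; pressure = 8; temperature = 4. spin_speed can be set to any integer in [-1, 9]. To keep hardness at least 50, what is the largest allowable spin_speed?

spin_speed = 5

Intervening on spin_speed fixes its value directly, overriding its dependence on feed_rate.
Substituting into the melt_flow equation gives melt_flow = spin_speed - 13.
Substituting into the residence equation gives residence = 7*spin_speed - 60.
Substituting into the hardness equation gives hardness = -28*spin_speed + 190.
Require -28*spin_speed + 190 ≥ 50, so spin_speed ≤ 5.
The largest integer in [-1, 9] satisfying this is 5.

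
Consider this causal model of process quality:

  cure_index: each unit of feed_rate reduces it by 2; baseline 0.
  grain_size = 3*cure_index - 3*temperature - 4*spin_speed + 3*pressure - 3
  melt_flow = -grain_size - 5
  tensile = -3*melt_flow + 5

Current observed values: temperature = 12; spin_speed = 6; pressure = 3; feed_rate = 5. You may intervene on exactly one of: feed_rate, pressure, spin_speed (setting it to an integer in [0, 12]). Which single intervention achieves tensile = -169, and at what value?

set pressure = 10

Intervening on feed_rate: tensile = -18*feed_rate - 142. Reaching -169 requires feed_rate = 3/2, not an integer.
Intervening on pressure: with other inputs at their observed values, tensile = 9*pressure - 259. Solving for -169 gives pressure = 10, within [0, 12].
Intervening on spin_speed: tensile = -12*spin_speed - 160. Reaching -169 requires spin_speed = 3/4, not an integer.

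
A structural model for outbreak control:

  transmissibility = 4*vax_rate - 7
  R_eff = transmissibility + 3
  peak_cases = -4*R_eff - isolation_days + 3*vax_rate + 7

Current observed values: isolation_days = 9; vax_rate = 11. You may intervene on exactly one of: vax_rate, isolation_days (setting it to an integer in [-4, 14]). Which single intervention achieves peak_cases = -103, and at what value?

set vax_rate = 9

Intervening on vax_rate: with other inputs at their observed values, peak_cases = -13*vax_rate + 14. Solving for -103 gives vax_rate = 9, within [-4, 14].
Intervening on isolation_days: peak_cases = -isolation_days - 120. Reaching -103 requires isolation_days = -17, outside [-4, 14].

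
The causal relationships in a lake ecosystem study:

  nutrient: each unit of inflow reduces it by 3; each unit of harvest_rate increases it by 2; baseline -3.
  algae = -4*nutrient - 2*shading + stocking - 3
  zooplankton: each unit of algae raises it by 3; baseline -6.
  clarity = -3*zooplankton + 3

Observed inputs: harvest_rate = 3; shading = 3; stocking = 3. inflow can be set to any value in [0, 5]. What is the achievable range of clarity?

-357 to 183

Substituting into the nutrient equation gives nutrient = -3*inflow + 3.
Substituting into the algae equation gives algae = 12*inflow - 18.
Substituting into the zooplankton equation gives zooplankton = 36*inflow - 60.
Substituting into the clarity equation gives clarity = -108*inflow + 183.
Linear in inflow, so extremes are at the endpoints: inflow = 0 gives clarity = 183; inflow = 5 gives clarity = -357.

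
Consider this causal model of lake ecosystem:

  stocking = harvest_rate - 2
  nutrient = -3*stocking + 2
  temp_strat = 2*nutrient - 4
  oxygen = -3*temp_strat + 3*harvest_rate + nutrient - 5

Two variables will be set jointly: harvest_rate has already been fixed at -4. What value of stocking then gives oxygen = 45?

With harvest_rate held at -4:
Intervening on stocking fixes its value directly, overriding its dependence on harvest_rate.
Substituting into the temp_strat equation gives temp_strat = -6*stocking.
Substituting into the oxygen equation gives oxygen = 15*stocking - 15.
Solve 15*stocking - 15 = 45: stocking = (45 + 15) / 15 = 4.

stocking = 4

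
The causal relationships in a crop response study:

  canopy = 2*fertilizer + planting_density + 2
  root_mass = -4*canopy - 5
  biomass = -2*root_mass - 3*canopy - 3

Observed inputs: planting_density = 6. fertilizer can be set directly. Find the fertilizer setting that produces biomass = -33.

Substituting into the canopy equation gives canopy = 2*fertilizer + 8.
Substituting into the root_mass equation gives root_mass = -8*fertilizer - 37.
Substituting into the biomass equation gives biomass = 10*fertilizer + 47.
Solve 10*fertilizer + 47 = -33: fertilizer = (-33 - 47) / 10 = -8.

fertilizer = -8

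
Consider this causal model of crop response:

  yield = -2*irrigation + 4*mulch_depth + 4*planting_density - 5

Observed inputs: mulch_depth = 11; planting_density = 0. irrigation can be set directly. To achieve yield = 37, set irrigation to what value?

Substituting into the yield equation gives yield = -2*irrigation + 39.
Solve -2*irrigation + 39 = 37: irrigation = (37 - 39) / -2 = 1.

irrigation = 1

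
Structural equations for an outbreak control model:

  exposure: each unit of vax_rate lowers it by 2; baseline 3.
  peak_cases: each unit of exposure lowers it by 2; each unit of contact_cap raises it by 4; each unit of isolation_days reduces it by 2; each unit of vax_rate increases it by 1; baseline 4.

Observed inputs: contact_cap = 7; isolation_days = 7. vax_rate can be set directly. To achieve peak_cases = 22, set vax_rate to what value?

vax_rate = 2

Substituting into the peak_cases equation gives peak_cases = 5*vax_rate + 12.
Solve 5*vax_rate + 12 = 22: vax_rate = (22 - 12) / 5 = 2.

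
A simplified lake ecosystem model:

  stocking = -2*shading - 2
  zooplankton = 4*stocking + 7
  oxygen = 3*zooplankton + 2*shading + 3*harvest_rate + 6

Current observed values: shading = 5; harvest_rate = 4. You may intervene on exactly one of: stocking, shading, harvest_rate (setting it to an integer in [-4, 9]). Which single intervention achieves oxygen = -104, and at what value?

set harvest_rate = 1

Intervening on stocking: oxygen = 12*stocking + 49. Reaching -104 requires stocking = -51/4, not an integer.
Intervening on shading: oxygen = -22*shading + 15. Reaching -104 requires shading = 119/22, not an integer.
Intervening on harvest_rate: with other inputs at their observed values, oxygen = 3*harvest_rate - 107. Solving for -104 gives harvest_rate = 1, within [-4, 9].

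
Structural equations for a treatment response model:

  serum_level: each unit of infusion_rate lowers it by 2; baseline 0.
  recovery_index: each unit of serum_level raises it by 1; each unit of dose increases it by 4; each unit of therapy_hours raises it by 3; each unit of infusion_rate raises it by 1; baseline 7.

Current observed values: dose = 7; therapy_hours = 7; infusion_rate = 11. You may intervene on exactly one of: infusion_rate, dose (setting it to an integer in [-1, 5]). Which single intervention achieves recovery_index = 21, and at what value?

Intervening on infusion_rate: recovery_index = -infusion_rate + 56. Reaching 21 requires infusion_rate = 35, outside [-1, 5].
Intervening on dose: with other inputs at their observed values, recovery_index = 4*dose + 17. Solving for 21 gives dose = 1, within [-1, 5].

set dose = 1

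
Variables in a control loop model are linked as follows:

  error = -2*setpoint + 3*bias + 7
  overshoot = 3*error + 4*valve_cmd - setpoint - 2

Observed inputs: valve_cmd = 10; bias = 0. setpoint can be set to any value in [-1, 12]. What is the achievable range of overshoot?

Substituting into the error equation gives error = -2*setpoint + 7.
Substituting into the overshoot equation gives overshoot = -7*setpoint + 59.
Linear in setpoint, so extremes are at the endpoints: setpoint = -1 gives overshoot = 66; setpoint = 12 gives overshoot = -25.

-25 to 66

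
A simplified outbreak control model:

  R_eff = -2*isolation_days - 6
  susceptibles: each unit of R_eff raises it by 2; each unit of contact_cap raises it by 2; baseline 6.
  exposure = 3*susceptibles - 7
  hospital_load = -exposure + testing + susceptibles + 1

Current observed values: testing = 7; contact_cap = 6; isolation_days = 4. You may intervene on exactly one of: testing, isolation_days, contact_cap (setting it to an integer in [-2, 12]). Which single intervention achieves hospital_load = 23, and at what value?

Intervening on testing: hospital_load = testing + 28. Reaching 23 requires testing = -5, outside [-2, 12].
Intervening on isolation_days: hospital_load = 8*isolation_days + 3. Reaching 23 requires isolation_days = 5/2, not an integer.
Intervening on contact_cap: with other inputs at their observed values, hospital_load = -4*contact_cap + 59. Solving for 23 gives contact_cap = 9, within [-2, 12].

set contact_cap = 9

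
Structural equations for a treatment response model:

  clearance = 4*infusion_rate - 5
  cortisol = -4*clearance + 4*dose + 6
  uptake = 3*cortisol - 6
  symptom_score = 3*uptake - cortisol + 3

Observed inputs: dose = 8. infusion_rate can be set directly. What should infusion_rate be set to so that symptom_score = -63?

infusion_rate = 4

Substituting into the cortisol equation gives cortisol = -16*infusion_rate + 58.
Substituting into the uptake equation gives uptake = -48*infusion_rate + 168.
Substituting into the symptom_score equation gives symptom_score = -128*infusion_rate + 449.
Solve -128*infusion_rate + 449 = -63: infusion_rate = (-63 - 449) / -128 = 4.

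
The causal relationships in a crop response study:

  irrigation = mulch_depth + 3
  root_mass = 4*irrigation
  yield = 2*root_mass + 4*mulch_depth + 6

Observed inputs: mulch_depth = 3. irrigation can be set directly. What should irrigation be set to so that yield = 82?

irrigation = 8

Intervening on irrigation fixes its value directly, overriding its dependence on mulch_depth.
Substituting into the yield equation gives yield = 8*irrigation + 18.
Solve 8*irrigation + 18 = 82: irrigation = (82 - 18) / 8 = 8.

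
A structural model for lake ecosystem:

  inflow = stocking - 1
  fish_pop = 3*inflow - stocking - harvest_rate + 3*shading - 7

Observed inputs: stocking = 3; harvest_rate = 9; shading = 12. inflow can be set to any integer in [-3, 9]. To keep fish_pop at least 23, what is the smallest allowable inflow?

Intervening on inflow fixes its value directly, overriding its dependence on stocking.
Substituting into the fish_pop equation gives fish_pop = 3*inflow + 17.
Require 3*inflow + 17 ≥ 23, so inflow ≥ 2.
The smallest integer in [-3, 9] satisfying this is 2.

inflow = 2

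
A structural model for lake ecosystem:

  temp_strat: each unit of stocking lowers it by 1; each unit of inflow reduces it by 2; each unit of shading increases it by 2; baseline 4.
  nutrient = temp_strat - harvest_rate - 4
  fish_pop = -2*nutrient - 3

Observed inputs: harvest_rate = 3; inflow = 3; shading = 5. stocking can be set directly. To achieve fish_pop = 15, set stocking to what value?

Substituting into the temp_strat equation gives temp_strat = -stocking + 8.
nutrient becomes -stocking + 1.
This gives fish_pop = 2*stocking - 5.
Solve 2*stocking - 5 = 15: stocking = (15 + 5) / 2 = 10.

stocking = 10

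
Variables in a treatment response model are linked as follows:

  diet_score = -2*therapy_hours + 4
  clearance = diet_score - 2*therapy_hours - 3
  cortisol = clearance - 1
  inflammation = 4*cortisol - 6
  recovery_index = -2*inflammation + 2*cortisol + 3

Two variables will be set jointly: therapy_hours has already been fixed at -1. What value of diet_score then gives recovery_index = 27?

diet_score = 0

With therapy_hours held at -1:
Intervening on diet_score fixes its value directly, overriding its dependence on therapy_hours.
Substituting into the clearance equation gives clearance = diet_score - 1.
Substituting into the cortisol equation gives cortisol = diet_score - 2.
inflammation becomes 4*diet_score - 14.
This gives recovery_index = -6*diet_score + 27.
Solve -6*diet_score + 27 = 27: diet_score = (27 - 27) / -6 = 0.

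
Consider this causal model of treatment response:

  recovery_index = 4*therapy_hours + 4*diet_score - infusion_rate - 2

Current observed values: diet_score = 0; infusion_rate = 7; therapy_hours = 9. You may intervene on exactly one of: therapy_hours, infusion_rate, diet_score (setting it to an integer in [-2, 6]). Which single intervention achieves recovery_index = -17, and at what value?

set therapy_hours = -2

Intervening on therapy_hours: with other inputs at their observed values, recovery_index = 4*therapy_hours - 9. Solving for -17 gives therapy_hours = -2, within [-2, 6].
Intervening on infusion_rate: recovery_index = -infusion_rate + 34. Reaching -17 requires infusion_rate = 51, outside [-2, 6].
Intervening on diet_score: recovery_index = 4*diet_score + 27. Reaching -17 requires diet_score = -11, outside [-2, 6].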